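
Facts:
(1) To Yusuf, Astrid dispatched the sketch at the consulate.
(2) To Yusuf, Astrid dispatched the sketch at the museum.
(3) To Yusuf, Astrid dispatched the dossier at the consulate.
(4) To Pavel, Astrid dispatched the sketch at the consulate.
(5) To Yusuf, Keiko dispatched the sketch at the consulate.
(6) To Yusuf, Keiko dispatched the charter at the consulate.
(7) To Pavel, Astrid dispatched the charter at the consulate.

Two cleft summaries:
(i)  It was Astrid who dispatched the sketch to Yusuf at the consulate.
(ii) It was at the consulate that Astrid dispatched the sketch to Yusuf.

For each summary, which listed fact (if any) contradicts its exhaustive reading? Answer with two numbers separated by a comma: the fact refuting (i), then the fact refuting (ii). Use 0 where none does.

(i): focus "Astrid". Looking for same thing, recipient, setting (the sketch / Yusuf / at the consulate) with some other agent — fact (5) has Keiko there. Refuted.
(ii): focus "at the consulate". Looking for same agent, thing, recipient (Astrid / the sketch / Yusuf) with some other setting — fact (2) has at the museum there. Refuted.

5, 2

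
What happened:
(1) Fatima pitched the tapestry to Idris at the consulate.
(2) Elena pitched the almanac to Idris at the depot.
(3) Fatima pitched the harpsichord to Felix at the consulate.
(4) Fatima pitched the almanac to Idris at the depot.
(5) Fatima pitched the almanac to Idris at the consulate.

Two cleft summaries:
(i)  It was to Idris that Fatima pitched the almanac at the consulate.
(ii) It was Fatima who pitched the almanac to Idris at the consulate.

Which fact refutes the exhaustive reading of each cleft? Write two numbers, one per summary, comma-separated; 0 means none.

(i): focus "Idris". No fact shares Fatima as agent and the almanac as thing and at the consulate as setting with a different recipient. 0.
(ii): focus "Fatima". No fact shares the almanac as thing and Idris as recipient and at the consulate as setting with a different agent. 0.

0, 0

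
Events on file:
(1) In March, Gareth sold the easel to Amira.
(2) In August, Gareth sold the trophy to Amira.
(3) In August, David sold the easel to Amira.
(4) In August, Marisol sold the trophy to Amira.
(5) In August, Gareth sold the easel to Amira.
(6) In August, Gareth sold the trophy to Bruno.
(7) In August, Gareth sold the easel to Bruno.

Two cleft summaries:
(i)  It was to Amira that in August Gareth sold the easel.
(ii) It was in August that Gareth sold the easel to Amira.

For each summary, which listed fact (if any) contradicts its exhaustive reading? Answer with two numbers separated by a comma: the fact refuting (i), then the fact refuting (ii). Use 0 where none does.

7, 1

(i): focus "Amira". Looking for same agent, thing, setting (Gareth / the easel / in August) with some other recipient — fact (7) has Bruno there. Refuted.
(ii): focus "in August". Looking for same agent, thing, recipient (Gareth / the easel / Amira) with some other setting — fact (1) has in March there. Refuted.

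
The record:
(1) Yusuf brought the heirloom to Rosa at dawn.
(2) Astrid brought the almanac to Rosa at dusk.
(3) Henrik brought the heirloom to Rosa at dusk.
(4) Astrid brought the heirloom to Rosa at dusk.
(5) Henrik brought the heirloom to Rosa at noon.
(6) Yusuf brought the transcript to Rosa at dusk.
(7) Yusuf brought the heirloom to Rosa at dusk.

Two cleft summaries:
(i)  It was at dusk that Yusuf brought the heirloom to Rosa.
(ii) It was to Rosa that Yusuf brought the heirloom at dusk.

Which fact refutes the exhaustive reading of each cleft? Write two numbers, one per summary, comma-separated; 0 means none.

1, 0

(i): focus "at dusk". Looking for agent = Yusuf, thing = the heirloom, recipient = Rosa with some other setting — fact (1) has at dawn there. Refuted.
(ii): focus "Rosa". No fact shares agent = Yusuf, thing = the heirloom, setting = at dusk with a different recipient. 0.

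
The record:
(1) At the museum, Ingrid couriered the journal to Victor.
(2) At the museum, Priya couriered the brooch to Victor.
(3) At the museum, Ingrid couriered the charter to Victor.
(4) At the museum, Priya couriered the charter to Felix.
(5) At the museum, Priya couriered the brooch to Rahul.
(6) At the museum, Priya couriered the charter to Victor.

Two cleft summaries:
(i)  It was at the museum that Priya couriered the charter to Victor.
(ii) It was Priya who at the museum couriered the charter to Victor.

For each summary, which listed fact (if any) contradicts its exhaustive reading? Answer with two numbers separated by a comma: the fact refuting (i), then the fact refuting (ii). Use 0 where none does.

0, 3

Summary (i) focuses "at the museum" (the setting); background agent = Priya, thing = the charter, recipient = Victor. No fact matches that background with a different setting, so 0.
Summary (ii) focuses "Priya" (the agent); background thing = the charter, recipient = Victor, setting = at the museum. Fact (3) matches that background with agent = Ingrid — refutes (ii).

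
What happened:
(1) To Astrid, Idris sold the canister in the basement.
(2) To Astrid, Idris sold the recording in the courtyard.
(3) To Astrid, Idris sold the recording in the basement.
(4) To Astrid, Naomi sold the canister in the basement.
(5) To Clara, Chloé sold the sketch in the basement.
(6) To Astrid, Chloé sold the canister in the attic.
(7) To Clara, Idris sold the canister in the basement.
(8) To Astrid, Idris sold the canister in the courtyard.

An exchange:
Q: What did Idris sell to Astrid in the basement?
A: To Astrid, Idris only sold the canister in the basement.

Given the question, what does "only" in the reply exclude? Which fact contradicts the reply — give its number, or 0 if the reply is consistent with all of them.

Answering "What did ...?" puts focus on the thing — here, "the canister".
So "only" ranges over things; the rest (Idris as agent and Astrid as recipient and in the basement as setting) is presupposed.
Fact (3) keeps Idris as agent and Astrid as recipient and in the basement as setting but has thing = the recording; that refutes the reply.
(Fact (7) would refute a reading with focus on the recipient — but that is not what the question asks.)

3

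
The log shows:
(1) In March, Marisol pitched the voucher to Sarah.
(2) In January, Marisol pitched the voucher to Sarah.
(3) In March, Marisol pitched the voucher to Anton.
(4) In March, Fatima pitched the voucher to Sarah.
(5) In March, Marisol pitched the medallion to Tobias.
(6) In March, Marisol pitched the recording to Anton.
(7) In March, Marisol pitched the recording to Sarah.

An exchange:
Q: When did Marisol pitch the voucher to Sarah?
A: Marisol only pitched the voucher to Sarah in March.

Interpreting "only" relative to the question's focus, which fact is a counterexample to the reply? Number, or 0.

2

Answering "When did ...?" puts focus on the setting — here, "in March".
So "only" ranges over settings; the rest (Marisol as agent and the voucher as thing and Sarah as recipient) is presupposed.
Fact (2) keeps Marisol as agent and the voucher as thing and Sarah as recipient but has setting = in January; that refutes the reply.
(Fact (7) would refute a reading with focus on the thing — but that is not what the question asks.)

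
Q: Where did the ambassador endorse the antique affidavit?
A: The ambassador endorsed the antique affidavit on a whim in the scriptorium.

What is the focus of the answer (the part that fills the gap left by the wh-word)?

The wh-word "where" asks about the location.
In the answer, "the ambassador" and "the antique affidavit" are given — repeated from the question.
"on a whim" is also new, but it specifies the manner, which is not what the question asks about — so it is not the focus.
The constituent filling the location gap is "in the scriptorium"; that is the focus.

in the scriptorium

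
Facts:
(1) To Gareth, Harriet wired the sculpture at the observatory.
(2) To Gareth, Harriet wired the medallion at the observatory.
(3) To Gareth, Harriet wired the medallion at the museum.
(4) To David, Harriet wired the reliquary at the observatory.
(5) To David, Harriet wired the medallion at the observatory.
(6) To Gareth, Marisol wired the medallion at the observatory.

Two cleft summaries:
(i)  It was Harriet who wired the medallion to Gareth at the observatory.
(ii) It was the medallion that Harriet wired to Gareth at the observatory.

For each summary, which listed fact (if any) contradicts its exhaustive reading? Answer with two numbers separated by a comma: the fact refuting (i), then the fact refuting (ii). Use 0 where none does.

6, 1

(i): focus "Harriet". Looking for same thing, recipient, setting (the medallion / Gareth / at the observatory) with some other agent — fact (6) has Marisol there. Refuted.
(ii): focus "the medallion". Looking for same agent, recipient, setting (Harriet / Gareth / at the observatory) with some other thing — fact (1) has the sculpture there. Refuted.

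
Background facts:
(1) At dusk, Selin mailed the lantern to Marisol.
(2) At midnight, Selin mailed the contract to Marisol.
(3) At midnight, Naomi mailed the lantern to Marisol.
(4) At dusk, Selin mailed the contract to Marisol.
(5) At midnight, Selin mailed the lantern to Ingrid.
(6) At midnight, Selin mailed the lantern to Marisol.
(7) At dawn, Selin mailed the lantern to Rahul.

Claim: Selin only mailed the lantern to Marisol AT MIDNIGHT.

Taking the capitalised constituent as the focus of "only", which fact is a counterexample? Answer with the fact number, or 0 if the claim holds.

The capitals mark "at midnight" as focus. So "only" rules out other settings, with the rest (Selin as agent and the lantern as thing and Marisol as recipient) as background.
Fact (1) shares the background but differs in setting (at dusk) — a counterexample.

1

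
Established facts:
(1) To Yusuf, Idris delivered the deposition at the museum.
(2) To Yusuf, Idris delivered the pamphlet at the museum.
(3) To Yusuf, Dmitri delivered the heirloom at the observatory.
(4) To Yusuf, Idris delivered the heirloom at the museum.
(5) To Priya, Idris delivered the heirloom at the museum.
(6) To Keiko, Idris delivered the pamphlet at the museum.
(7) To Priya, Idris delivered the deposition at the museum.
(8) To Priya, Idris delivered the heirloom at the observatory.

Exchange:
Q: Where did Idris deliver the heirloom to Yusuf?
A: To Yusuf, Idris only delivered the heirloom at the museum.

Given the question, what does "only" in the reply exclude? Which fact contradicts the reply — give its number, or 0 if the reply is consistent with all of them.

0

Answering "Where did ...?" puts focus on the setting — here, "at the museum".
"Only" then excludes alternative settings while the background — agent = Idris, thing = the heirloom, recipient = Yusuf — is held fixed.
No fact keeps agent = Idris, thing = the heirloom, recipient = Yusuf while changing the setting; every other fact differs on something backgrounded. The reply stands.
(Fact (5) would refute a reading with focus on the recipient — but that is not what the question asks.)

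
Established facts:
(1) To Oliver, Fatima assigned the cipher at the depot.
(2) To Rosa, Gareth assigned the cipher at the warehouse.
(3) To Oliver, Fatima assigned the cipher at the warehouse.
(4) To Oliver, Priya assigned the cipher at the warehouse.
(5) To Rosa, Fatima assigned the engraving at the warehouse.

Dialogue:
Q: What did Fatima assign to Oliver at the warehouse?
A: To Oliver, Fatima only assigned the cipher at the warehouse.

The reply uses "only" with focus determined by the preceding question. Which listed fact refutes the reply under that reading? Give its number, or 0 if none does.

0

The question "What did ...?" targets the thing, so in the reply the focus falls on "the cipher".
So "only" ranges over things; the rest (same agent, recipient, setting (Fatima / Oliver / at the warehouse)) is presupposed.
No listed fact shares that background with another thing. Nothing contradicts the reply.
(Fact (1) would refute a reading with focus on the setting — but that is not what the question asks.)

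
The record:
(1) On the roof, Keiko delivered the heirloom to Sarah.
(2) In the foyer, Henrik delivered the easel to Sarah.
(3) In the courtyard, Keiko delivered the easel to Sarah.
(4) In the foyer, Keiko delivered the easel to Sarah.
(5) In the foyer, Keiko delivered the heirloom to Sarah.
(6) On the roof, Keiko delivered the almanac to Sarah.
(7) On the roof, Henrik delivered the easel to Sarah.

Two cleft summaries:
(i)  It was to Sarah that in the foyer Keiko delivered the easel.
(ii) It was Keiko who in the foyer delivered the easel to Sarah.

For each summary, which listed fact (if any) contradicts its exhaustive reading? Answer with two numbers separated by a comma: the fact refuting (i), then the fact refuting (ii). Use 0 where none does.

Summary (i) focuses "Sarah" (the recipient); background agent = Keiko, thing = the easel, setting = in the foyer. No fact matches that background with a different recipient, so 0.
Summary (ii) focuses "Keiko" (the agent); background thing = the easel, recipient = Sarah, setting = in the foyer. Fact (2) matches that background with agent = Henrik — refutes (ii).

0, 2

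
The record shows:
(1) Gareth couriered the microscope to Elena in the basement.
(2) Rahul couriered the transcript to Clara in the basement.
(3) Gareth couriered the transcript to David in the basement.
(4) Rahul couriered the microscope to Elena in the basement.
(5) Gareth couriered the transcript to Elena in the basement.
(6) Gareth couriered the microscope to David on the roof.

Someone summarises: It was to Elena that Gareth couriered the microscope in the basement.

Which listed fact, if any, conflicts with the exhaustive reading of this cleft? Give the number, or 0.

0

The cleft puts "Elena" in focus and presupposes the open proposition with agent = Gareth, thing = the microscope, setting = in the basement.
Exhaustivity: Elena is the only recipient satisfying that background.
No listed fact matches the background with a different recipient. Exhaustivity holds.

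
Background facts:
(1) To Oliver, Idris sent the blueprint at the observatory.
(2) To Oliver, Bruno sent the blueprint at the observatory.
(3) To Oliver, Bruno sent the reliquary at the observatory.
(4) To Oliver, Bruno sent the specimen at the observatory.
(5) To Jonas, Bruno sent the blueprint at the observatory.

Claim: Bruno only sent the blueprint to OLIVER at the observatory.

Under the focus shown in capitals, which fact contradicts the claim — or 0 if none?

Focus (in capitals) is "Oliver" — the recipient. "Only" excludes alternative recipients while holding fixed agent = Bruno, thing = the blueprint, setting = at the observatory.
Fact (5) matches on agent = Bruno, thing = the blueprint, setting = at the observatory, but has recipient = Jonas instead. That refutes the claim.

5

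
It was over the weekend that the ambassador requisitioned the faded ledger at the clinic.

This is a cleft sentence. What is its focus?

In an it-cleft "It was X that/who ...", the clefted constituent X is the focus; the that/who-clause expresses the presupposed open proposition.
Here the focus is "over the weekend". The backgrounded (presupposed) material includes "the ambassador", "the faded ledger" and "at the clinic".

over the weekend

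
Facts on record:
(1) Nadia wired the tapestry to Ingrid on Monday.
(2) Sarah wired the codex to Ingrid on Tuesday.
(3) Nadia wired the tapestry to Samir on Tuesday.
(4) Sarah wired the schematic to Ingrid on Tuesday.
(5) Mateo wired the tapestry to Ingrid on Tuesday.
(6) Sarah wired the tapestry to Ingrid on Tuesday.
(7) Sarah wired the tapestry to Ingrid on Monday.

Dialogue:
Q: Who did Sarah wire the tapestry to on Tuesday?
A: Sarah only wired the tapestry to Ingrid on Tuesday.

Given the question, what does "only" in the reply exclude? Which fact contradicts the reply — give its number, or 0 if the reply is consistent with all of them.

The question "Who did ... to ...?" targets the recipient, so in the reply the focus falls on "Ingrid".
So "only" ranges over recipients; the rest (Sarah as agent and the tapestry as thing and on Tuesday as setting) is presupposed.
No listed fact shares that background with another recipient. Nothing contradicts the reply.
(Fact (7) would refute a reading with focus on the setting — but that is not what the question asks.)

0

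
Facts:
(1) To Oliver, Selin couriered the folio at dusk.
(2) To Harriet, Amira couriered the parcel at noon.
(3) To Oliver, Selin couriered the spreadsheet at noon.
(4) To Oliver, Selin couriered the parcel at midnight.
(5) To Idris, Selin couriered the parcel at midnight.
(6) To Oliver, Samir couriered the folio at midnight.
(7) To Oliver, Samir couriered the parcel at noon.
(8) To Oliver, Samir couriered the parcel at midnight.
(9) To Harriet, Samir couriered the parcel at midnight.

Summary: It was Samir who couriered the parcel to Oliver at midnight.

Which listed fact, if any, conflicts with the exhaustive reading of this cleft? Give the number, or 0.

Focus of the cleft: "Samir" (the agent). Presupposed background: same thing, recipient, setting (the parcel / Oliver / at midnight).
The exhaustive reading says no other agent fits that background.
Fact (4) shares the background but with agent = Selin; exhaustivity is violated.

4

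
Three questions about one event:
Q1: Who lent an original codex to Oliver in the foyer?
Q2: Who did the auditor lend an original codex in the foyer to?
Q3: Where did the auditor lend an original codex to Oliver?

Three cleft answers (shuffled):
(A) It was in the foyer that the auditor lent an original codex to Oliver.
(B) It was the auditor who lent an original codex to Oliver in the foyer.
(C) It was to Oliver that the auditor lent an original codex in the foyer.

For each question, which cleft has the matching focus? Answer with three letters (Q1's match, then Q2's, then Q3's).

Q1 asks about the subject (agent); cleft (B) focuses "the auditor", which is the subject (agent) — so Q1 → B.
Q2 asks about the recipient; cleft (C) focuses "to Oliver", which is the recipient — so Q2 → C.
Q3 asks about the location; cleft (A) focuses "in the foyer", which is the location — so Q3 → A.
Mapping: Q1→B, Q2→C, Q3→A.

BCA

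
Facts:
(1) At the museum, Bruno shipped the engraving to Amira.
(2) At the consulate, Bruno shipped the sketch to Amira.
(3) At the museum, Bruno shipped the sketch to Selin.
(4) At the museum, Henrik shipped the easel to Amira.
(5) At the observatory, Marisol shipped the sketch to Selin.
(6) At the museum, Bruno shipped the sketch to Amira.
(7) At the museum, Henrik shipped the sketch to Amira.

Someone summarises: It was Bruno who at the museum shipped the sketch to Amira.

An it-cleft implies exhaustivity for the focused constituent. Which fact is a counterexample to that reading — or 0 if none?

7

Focus of the cleft: "Bruno" (the agent). Presupposed background: thing = the sketch, recipient = Amira, setting = at the museum.
Exhaustivity: Bruno is the only agent satisfying that background.
But fact (7) also has thing = the sketch, recipient = Amira, setting = at the museum, with agent = Henrik — so the exhaustive reading fails.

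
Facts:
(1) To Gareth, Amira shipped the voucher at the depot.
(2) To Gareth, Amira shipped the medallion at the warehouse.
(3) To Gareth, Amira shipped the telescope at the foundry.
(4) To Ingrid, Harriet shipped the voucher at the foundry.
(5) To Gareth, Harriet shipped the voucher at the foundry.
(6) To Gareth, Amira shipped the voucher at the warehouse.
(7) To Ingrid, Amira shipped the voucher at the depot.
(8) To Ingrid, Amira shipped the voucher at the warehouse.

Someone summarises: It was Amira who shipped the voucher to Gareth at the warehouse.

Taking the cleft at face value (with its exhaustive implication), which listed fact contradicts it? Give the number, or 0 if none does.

0

Focus of the cleft: "Amira" (the agent). Presupposed background: same thing, recipient, setting (the voucher / Gareth / at the warehouse).
Exhaustivity: Amira is the only agent satisfying that background.
Every other fact differs from the presupposition on some backgrounded slot, so none challenges the exhaustivity.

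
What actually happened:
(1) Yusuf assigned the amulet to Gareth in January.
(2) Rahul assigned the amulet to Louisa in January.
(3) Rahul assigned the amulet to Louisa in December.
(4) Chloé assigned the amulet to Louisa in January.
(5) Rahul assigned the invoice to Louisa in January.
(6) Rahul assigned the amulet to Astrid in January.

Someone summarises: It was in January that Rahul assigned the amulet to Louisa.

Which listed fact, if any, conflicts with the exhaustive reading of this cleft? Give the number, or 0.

3

The cleft puts "in January" in focus and presupposes the open proposition with same agent, thing, recipient (Rahul / the amulet / Louisa).
The exhaustive reading says no other setting fits that background.
But fact (3) also has same agent, thing, recipient (Rahul / the amulet / Louisa), with setting = in December — so the exhaustive reading fails.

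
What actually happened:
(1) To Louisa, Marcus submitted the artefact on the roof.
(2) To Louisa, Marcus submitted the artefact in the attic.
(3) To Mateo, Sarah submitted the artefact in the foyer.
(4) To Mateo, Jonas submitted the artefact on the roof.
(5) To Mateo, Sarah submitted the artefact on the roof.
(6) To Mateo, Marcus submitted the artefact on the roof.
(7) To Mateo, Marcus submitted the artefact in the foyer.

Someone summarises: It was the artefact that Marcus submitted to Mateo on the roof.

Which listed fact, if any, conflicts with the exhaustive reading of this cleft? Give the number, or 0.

Focus of the cleft: "the artefact" (the thing). Presupposed background: agent = Marcus, recipient = Mateo, setting = on the roof.
Exhaustivity: the artefact is the only thing satisfying that background.
No listed fact matches the background with a different thing. Exhaustivity holds.

0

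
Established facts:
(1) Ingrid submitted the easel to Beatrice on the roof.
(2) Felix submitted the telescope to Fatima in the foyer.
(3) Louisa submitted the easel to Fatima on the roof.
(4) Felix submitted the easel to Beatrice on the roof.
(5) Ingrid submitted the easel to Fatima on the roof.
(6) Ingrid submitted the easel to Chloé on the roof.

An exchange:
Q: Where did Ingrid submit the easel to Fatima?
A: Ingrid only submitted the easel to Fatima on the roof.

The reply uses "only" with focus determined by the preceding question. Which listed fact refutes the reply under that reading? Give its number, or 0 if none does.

0

The question "Where did ...?" targets the setting, so in the reply the focus falls on "on the roof".
"Only" then excludes alternative settings while the background — agent = Ingrid, thing = the easel, recipient = Fatima — is held fixed.
No listed fact shares that background with another setting. Nothing contradicts the reply.
(Fact (1) would refute a reading with focus on the recipient — but that is not what the question asks.)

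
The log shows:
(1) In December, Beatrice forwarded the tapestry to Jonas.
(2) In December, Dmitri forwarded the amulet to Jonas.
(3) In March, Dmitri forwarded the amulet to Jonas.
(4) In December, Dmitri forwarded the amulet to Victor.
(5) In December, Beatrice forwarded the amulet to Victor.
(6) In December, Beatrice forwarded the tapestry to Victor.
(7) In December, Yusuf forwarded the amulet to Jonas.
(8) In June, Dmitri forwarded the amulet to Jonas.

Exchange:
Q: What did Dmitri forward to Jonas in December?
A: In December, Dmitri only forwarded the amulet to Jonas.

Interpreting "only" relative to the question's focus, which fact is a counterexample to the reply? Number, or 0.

Answering "What did ...?" puts focus on the thing — here, "the amulet".
"Only" then excludes alternative things while the background — agent = Dmitri, recipient = Jonas, setting = in December — is held fixed.
No listed fact shares that background with another thing. Nothing contradicts the reply.
(Fact (4) would refute a reading with focus on the recipient — but that is not what the question asks.)

0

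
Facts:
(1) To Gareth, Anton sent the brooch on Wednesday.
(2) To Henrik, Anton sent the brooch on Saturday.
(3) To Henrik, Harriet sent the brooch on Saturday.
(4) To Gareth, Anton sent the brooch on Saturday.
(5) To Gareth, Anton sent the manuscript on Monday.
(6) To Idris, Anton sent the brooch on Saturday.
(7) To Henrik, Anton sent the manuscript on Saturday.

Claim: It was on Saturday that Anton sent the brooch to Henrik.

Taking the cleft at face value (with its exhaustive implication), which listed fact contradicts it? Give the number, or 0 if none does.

Focus of the cleft: "on Saturday" (the setting). Presupposed background: Anton as agent and the brooch as thing and Henrik as recipient.
The exhaustive reading says no other setting fits that background.
No listed fact matches the background with a different setting. Exhaustivity holds.

0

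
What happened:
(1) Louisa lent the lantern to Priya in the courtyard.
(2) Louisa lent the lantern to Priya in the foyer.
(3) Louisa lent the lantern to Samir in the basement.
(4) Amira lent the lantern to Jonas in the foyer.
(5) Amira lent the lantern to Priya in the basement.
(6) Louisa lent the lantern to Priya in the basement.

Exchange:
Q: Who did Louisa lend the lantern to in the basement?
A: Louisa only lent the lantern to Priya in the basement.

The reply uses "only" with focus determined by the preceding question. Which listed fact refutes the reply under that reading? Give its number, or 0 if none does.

3

Answering "Who did ... to ...?" puts focus on the recipient — here, "Priya".
So "only" ranges over recipients; the rest (same agent, thing, setting (Louisa / the lantern / in the basement)) is presupposed.
Fact (3) shares the background with a different recipient (Samir) — counterexample.
(Fact (1) would refute a reading with focus on the setting — but that is not what the question asks.)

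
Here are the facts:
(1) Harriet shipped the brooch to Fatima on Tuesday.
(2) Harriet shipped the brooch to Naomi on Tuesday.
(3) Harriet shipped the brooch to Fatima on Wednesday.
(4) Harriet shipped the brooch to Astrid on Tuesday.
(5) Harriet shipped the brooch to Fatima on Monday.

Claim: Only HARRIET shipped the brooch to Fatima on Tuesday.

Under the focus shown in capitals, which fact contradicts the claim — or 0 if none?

The capitals mark "Harriet" as focus. So "only" rules out other agents, with the rest (same thing, recipient, setting (the brooch / Fatima / on Tuesday)) as background.
No fact matches same thing, recipient, setting (the brooch / Fatima / on Tuesday) with a different agent — every other fact differs on at least one backgrounded slot. So no fact refutes it.

0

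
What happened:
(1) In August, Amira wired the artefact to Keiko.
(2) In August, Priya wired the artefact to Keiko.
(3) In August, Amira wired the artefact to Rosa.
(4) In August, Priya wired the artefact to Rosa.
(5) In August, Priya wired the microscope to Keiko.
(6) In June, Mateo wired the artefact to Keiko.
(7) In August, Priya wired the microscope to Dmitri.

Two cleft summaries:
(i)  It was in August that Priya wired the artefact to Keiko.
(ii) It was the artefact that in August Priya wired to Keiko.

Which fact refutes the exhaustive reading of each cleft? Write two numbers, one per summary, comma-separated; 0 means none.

0, 5

(i): focus "in August". No fact shares agent = Priya, thing = the artefact, recipient = Keiko with a different setting. 0.
(ii): focus "the artefact". Looking for agent = Priya, recipient = Keiko, setting = in August with some other thing — fact (5) has the microscope there. Refuted.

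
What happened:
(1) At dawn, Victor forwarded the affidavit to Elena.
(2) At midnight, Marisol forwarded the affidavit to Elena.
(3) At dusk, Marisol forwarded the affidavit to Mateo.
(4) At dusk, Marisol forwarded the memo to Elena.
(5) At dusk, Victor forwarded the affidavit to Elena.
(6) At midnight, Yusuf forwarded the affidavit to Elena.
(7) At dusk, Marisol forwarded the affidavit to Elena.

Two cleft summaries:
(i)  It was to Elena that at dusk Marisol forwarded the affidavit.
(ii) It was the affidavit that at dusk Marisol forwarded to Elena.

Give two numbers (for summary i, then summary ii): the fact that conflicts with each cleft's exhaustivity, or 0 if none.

3, 4

(i): focus "Elena". Looking for same agent, thing, setting (Marisol / the affidavit / at dusk) with some other recipient — fact (3) has Mateo there. Refuted.
(ii): focus "the affidavit". Looking for same agent, recipient, setting (Marisol / Elena / at dusk) with some other thing — fact (4) has the memo there. Refuted.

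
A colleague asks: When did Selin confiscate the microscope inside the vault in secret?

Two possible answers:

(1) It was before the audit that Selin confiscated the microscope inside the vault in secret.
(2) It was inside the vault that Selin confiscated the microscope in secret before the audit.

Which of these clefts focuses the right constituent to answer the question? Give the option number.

The question word "when" targets the time.
Option (1) clefts "before the audit" — that matches what the question asks about.
Option (2) clefts "inside the vault" — the location, not what was asked.
So the congruent reply is (1).

1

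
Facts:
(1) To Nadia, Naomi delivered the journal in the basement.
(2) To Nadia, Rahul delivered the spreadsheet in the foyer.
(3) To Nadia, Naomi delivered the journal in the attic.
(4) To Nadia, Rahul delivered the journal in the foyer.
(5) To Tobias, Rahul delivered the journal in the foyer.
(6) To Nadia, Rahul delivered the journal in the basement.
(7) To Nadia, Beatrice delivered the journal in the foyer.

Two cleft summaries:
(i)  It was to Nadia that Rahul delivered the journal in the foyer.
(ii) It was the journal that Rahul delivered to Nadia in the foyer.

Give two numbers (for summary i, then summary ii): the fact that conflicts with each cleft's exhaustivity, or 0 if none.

5, 2

(i): focus "Nadia". Looking for agent = Rahul, thing = the journal, setting = in the foyer with some other recipient — fact (5) has Tobias there. Refuted.
(ii): focus "the journal". Looking for agent = Rahul, recipient = Nadia, setting = in the foyer with some other thing — fact (2) has the spreadsheet there. Refuted.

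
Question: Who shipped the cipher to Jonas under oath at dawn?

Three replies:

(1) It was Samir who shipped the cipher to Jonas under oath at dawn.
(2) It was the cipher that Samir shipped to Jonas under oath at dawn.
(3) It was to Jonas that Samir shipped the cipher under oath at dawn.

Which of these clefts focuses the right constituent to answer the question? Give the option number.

The question word "who" targets the subject (agent).
Option (1) clefts "Samir" — that matches what the question asks about.
Option (2) clefts "the cipher" — the direct object, not what was asked.
Option (3) clefts "to Jonas" — the recipient, not what was asked.
So the congruent reply is (1).

1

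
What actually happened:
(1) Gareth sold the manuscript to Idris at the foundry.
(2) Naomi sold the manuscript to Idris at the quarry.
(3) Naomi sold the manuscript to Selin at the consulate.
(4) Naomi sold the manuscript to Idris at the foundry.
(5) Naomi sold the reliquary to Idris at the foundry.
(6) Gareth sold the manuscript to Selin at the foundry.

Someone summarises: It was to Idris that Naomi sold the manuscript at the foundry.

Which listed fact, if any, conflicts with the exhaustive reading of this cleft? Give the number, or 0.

Focus of the cleft: "Idris" (the recipient). Presupposed background: agent = Naomi, thing = the manuscript, setting = at the foundry.
The exhaustive reading says no other recipient fits that background.
Every other fact differs from the presupposition on some backgrounded slot, so none challenges the exhaustivity.

0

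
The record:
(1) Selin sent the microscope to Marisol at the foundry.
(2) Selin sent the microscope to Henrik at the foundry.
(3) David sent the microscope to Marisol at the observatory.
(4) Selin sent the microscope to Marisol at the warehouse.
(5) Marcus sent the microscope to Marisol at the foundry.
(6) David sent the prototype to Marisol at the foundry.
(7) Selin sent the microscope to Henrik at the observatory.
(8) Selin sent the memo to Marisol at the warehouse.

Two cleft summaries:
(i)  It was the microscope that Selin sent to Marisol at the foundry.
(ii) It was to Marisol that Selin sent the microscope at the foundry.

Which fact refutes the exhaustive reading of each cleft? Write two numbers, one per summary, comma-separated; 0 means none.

0, 2

Summary (i) focuses "the microscope" (the thing); background same agent, recipient, setting (Selin / Marisol / at the foundry). No fact matches that background with a different thing, so 0.
Summary (ii) focuses "Marisol" (the recipient); background same agent, thing, setting (Selin / the microscope / at the foundry). Fact (2) matches that background with recipient = Henrik — refutes (ii).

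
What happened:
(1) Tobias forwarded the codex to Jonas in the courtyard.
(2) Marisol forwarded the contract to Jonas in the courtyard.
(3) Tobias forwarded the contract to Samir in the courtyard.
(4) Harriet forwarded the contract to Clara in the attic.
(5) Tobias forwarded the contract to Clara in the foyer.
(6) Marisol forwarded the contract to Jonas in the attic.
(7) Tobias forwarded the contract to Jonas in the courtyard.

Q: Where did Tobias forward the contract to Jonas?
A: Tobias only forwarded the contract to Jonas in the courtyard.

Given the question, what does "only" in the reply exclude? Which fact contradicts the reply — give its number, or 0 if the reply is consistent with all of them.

0

Answering "Where did ...?" puts focus on the setting — here, "in the courtyard".
So "only" ranges over settings; the rest (agent = Tobias, thing = the contract, recipient = Jonas) is presupposed.
No fact keeps agent = Tobias, thing = the contract, recipient = Jonas while changing the setting; every other fact differs on something backgrounded. The reply stands.
(Fact (3) would refute a reading with focus on the recipient — but that is not what the question asks.)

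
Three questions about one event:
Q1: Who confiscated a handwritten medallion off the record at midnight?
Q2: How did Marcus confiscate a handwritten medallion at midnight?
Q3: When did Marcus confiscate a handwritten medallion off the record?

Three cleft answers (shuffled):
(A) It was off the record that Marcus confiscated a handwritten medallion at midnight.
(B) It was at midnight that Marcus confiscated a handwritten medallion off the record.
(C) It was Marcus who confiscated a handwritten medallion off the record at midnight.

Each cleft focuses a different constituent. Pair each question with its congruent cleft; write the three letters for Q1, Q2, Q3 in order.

Q1 asks about the subject (agent); cleft (C) focuses "Marcus", which is the subject (agent) — so Q1 → C.
Q2 asks about the manner; cleft (A) focuses "off the record", which is the manner — so Q2 → A.
Q3 asks about the time; cleft (B) focuses "at midnight", which is the time — so Q3 → B.
Mapping: Q1→C, Q2→A, Q3→B.

CAB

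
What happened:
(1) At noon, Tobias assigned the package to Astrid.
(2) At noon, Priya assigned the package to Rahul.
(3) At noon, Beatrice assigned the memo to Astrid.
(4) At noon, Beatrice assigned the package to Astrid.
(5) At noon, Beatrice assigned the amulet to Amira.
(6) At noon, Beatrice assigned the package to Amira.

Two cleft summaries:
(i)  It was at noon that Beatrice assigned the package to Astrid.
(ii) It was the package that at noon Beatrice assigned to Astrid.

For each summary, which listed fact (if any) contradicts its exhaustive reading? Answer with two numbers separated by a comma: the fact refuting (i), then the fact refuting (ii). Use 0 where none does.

0, 3

(i): focus "at noon". No fact shares same agent, thing, recipient (Beatrice / the package / Astrid) with a different setting. 0.
(ii): focus "the package". Looking for same agent, recipient, setting (Beatrice / Astrid / at noon) with some other thing — fact (3) has the memo there. Refuted.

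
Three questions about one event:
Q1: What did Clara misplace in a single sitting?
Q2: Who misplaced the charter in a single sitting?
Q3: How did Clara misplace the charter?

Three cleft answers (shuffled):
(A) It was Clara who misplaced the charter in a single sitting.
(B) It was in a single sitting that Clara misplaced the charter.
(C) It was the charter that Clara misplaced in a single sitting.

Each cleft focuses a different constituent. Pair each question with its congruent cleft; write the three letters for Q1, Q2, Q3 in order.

CAB

Q1 asks about the direct object; cleft (C) focuses "the charter", which is the direct object — so Q1 → C.
Q2 asks about the subject (agent); cleft (A) focuses "Clara", which is the subject (agent) — so Q2 → A.
Q3 asks about the manner; cleft (B) focuses "in a single sitting", which is the manner — so Q3 → B.
Mapping: Q1→C, Q2→A, Q3→B.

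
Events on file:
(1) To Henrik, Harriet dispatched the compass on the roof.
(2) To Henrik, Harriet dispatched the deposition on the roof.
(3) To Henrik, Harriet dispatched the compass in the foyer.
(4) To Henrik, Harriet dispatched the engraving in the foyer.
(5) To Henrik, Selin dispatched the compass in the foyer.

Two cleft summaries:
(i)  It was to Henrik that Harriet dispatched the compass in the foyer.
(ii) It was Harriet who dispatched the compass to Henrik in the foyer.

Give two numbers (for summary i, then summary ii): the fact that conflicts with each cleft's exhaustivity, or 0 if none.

0, 5

Summary (i) focuses "Henrik" (the recipient); background agent = Harriet, thing = the compass, setting = in the foyer. No fact matches that background with a different recipient, so 0.
Summary (ii) focuses "Harriet" (the agent); background thing = the compass, recipient = Henrik, setting = in the foyer. Fact (5) matches that background with agent = Selin — refutes (ii).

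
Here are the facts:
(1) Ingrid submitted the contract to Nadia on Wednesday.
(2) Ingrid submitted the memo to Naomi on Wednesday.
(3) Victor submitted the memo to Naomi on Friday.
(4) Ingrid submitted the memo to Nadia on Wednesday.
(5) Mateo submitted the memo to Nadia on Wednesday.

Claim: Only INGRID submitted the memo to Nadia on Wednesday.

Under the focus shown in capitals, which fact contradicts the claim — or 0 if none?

5

The capitals mark "Ingrid" as focus. So "only" rules out other agents, with the rest (thing = the memo, recipient = Nadia, setting = on Wednesday) as background.
Fact (5) matches on thing = the memo, recipient = Nadia, setting = on Wednesday, but has agent = Mateo instead. That refutes the claim.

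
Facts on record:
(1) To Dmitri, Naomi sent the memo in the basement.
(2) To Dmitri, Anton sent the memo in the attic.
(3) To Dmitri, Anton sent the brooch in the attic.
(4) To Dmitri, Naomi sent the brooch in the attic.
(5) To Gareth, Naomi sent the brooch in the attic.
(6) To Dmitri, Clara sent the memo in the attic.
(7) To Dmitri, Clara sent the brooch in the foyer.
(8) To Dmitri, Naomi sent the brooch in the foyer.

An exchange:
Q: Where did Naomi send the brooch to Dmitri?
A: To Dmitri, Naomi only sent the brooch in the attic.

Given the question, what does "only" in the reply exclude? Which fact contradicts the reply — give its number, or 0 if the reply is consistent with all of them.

8

Answering "Where did ...?" puts focus on the setting — here, "in the attic".
So "only" ranges over settings; the rest (Naomi as agent and the brooch as thing and Dmitri as recipient) is presupposed.
Fact (8) shares the background with a different setting (in the foyer) — counterexample.
(Fact (5) would refute a reading with focus on the recipient — but that is not what the question asks.)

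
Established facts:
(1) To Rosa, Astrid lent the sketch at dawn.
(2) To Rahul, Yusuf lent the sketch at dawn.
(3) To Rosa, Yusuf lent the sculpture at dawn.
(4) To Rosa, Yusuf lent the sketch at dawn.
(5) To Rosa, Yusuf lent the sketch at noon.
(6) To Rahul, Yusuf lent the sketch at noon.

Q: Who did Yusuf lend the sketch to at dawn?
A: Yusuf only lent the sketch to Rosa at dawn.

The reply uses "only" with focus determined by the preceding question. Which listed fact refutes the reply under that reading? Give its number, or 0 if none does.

The question "Who did ... to ...?" targets the recipient, so in the reply the focus falls on "Rosa".
So "only" ranges over recipients; the rest (agent = Yusuf, thing = the sketch, setting = at dawn) is presupposed.
Fact (2) shares the background with a different recipient (Rahul) — counterexample.
(Fact (3) would refute a reading with focus on the thing — but that is not what the question asks.)

2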